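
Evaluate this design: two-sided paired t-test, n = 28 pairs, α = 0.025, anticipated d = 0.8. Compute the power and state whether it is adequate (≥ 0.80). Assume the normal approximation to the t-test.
Power ≈ 0.98; the study is adequately powered (power ≥ 0.80)

Power calculation (paired t-test, normal approximation):
z_β = d · √n - z_{α/2}
z_β = 0.8 · √28 - 2.241
z_β = 0.8 · 5.292 - 2.241
z_β = 1.992

Power = Φ(z_β) = Φ(1.992) ≈ 0.977

Effect size d = 0.8 is large by Cohen's convention (0.2/0.5/0.8).

Threshold: power ≥ 0.80 is conventionally adequate.
Power ≈ 0.98 → the study is adequately powered (power ≥ 0.80).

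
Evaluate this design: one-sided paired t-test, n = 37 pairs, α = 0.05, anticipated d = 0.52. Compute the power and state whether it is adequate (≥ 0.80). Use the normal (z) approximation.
Power ≈ 0.94; the study is adequately powered (power ≥ 0.80)

Power calculation (paired t-test, normal approximation):
z_β = d · √n - z_α
z_β = 0.52 · √37 - 1.645
z_β = 0.52 · 6.083 - 1.645
z_β = 1.518

Power = Φ(z_β) = Φ(1.518) ≈ 0.936

Effect size d = 0.52 is medium by Cohen's convention (0.2/0.5/0.8).

Threshold: power ≥ 0.80 is conventionally adequate.
Power ≈ 0.94 → the study is adequately powered (power ≥ 0.80).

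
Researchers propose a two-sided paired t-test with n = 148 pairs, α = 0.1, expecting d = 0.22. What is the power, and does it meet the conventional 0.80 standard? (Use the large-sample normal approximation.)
Power ≈ 0.85; the study is adequately powered (power ≥ 0.80)

Power calculation (paired t-test, normal approximation):
z_β = d · √n - z_{α/2}
z_β = 0.22 · √148 - 1.645
z_β = 0.22 · 12.166 - 1.645
z_β = 1.032

Power = Φ(z_β) = Φ(1.032) ≈ 0.849

Effect size d = 0.22 is small by Cohen's convention (0.2/0.5/0.8).

Threshold: power ≥ 0.80 is conventionally adequate.
Power ≈ 0.85 → the study is adequately powered (power ≥ 0.80).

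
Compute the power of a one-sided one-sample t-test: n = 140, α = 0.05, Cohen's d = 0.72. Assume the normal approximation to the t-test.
Power ≈ 1.00

Power calculation (one-sample t-test, normal approximation):
z_β = d · √n - z_α
z_β = 0.72 · √140 - 1.645
z_β = 0.72 · 11.832 - 1.645
z_β = 6.874

Power = Φ(z_β) = Φ(6.874) ≈ 1.000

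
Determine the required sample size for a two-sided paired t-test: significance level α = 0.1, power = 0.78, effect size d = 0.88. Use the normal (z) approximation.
n = 8 pairs

Sample size formula (paired t-test, normal approximation):
n = ((z_{α/2} + z_β) / d)²

z_{α/2} = 1.645 (for α = 0.1, two-sided)
z_β = 0.772 (for power = 0.78)
d = 0.88

n = ((1.645 + 0.772) / 0.88)²
n = (2.747)²
n ≈ 7.55
Round up to the next whole number: n = 8 pairs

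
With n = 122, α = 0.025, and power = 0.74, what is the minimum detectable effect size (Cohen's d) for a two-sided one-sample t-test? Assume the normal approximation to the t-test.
d ≈ 0.26

Minimum detectable effect (one-sample t-test, normal approximation):
d = (z_{α/2} + z_β) / √n
d = (2.241 + 0.643) / √122
d = 2.885 / 11.045
d ≈ 0.26

By Cohen's convention (0.2 small / 0.5 medium / 0.8 large): small effect.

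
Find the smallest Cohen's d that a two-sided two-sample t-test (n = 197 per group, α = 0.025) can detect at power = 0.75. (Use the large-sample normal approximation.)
d ≈ 0.29

Minimum detectable effect (two-sample t-test, normal approximation):
d = (z_{α/2} + z_β) / √(n/2)
d = (2.241 + 0.674) / √(197/2)
d = 2.916 / 9.925
d ≈ 0.29

By Cohen's convention (0.2 small / 0.5 medium / 0.8 large): small effect.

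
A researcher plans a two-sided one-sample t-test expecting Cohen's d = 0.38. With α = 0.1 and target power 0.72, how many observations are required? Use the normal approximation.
n = 35

Sample size formula (one-sample t-test, normal approximation):
n = ((z_{α/2} + z_β) / d)²

z_{α/2} = 1.645 (for α = 0.1, two-sided)
z_β = 0.583 (for power = 0.72)
d = 0.38

n = ((1.645 + 0.583) / 0.38)²
n = (5.863)²
n ≈ 34.37
Round up to the next whole number: n = 35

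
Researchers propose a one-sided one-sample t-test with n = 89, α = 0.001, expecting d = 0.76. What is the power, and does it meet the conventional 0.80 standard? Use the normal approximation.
Power ≈ 1.00; the study is adequately powered (power ≥ 0.80)

Power calculation (one-sample t-test, normal approximation):
z_β = d · √n - z_α
z_β = 0.76 · √89 - 3.090
z_β = 0.76 · 9.434 - 3.090
z_β = 4.080

Power = Φ(z_β) = Φ(4.080) ≈ 1.000

Effect size d = 0.76 is medium by Cohen's convention (0.2/0.5/0.8).

Threshold: power ≥ 0.80 is conventionally adequate.
Power ≈ 1.00 → the study is adequately powered (power ≥ 0.80).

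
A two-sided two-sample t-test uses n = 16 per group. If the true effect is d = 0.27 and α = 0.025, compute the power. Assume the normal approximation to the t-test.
Power ≈ 0.07

Power calculation (two-sample t-test, normal approximation):
z_β = d · √(n/2) - z_{α/2}
z_β = 0.27 · √(16/2) - 2.241
z_β = 0.27 · 2.828 - 2.241
z_β = -1.478

Power = Φ(z_β) = Φ(-1.478) ≈ 0.070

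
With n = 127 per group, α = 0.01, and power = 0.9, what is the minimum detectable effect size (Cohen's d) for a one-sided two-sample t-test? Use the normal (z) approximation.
d ≈ 0.45

Minimum detectable effect (two-sample t-test, normal approximation):
d = (z_α + z_β) / √(n/2)
d = (2.326 + 1.282) / √(127/2)
d = 3.608 / 7.969
d ≈ 0.45

By Cohen's convention (0.2 small / 0.5 medium / 0.8 large): small effect.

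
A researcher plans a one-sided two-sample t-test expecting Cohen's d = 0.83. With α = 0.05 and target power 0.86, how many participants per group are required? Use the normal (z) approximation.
n = 22 per group

Sample size formula (two-sample t-test, normal approximation):
n = 2 · ((z_α + z_β) / d)²

z_α = 1.645 (for α = 0.05, one-sided)
z_β = 1.080 (for power = 0.86)
d = 0.83

n = 2 · ((1.645 + 1.080) / 0.83)²
n = 2 · (3.283)²
n ≈ 21.56
Round up to the next whole number: n = 22 per group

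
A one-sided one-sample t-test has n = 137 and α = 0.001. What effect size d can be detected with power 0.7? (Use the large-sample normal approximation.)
d ≈ 0.31

Minimum detectable effect (one-sample t-test, normal approximation):
d = (z_α + z_β) / √n
d = (3.090 + 0.524) / √137
d = 3.615 / 11.705
d ≈ 0.31

By Cohen's convention (0.2 small / 0.5 medium / 0.8 large): small effect.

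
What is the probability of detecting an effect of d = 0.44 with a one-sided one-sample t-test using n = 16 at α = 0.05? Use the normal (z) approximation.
Power ≈ 0.55

Power calculation (one-sample t-test, normal approximation):
z_β = d · √n - z_α
z_β = 0.44 · √16 - 1.645
z_β = 0.44 · 4.000 - 1.645
z_β = 0.115

Power = Φ(z_β) = Φ(0.115) ≈ 0.546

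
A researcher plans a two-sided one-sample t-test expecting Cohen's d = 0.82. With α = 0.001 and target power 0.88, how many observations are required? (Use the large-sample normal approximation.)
n = 30

Sample size formula (one-sample t-test, normal approximation):
n = ((z_{α/2} + z_β) / d)²

z_{α/2} = 3.291 (for α = 0.001, two-sided)
z_β = 1.175 (for power = 0.88)
d = 0.82

n = ((3.291 + 1.175) / 0.82)²
n = (5.446)²
n ≈ 29.66
Round up to the next whole number: n = 30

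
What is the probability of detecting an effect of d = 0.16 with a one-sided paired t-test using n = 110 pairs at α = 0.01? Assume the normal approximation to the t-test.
Power ≈ 0.26

Power calculation (paired t-test, normal approximation):
z_β = d · √n - z_α
z_β = 0.16 · √110 - 2.326
z_β = 0.16 · 10.488 - 2.326
z_β = -0.648

Power = Φ(z_β) = Φ(-0.648) ≈ 0.258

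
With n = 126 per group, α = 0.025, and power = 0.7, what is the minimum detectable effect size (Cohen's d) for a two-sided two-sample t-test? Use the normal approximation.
d ≈ 0.35

Minimum detectable effect (two-sample t-test, normal approximation):
d = (z_{α/2} + z_β) / √(n/2)
d = (2.241 + 0.524) / √(126/2)
d = 2.766 / 7.937
d ≈ 0.35

By Cohen's convention (0.2 small / 0.5 medium / 0.8 large): small effect.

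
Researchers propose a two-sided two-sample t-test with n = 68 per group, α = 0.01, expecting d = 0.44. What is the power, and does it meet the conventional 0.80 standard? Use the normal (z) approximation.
Power ≈ 0.50; the study is underpowered (power < 0.80)

Power calculation (two-sample t-test, normal approximation):
z_β = d · √(n/2) - z_{α/2}
z_β = 0.44 · √(68/2) - 2.576
z_β = 0.44 · 5.831 - 2.576
z_β = -0.010

Power = Φ(z_β) = Φ(-0.010) ≈ 0.496

Effect size d = 0.44 is small by Cohen's convention (0.2/0.5/0.8).

Threshold: power ≥ 0.80 is conventionally adequate.
Power ≈ 0.50 → the study is underpowered (power < 0.80).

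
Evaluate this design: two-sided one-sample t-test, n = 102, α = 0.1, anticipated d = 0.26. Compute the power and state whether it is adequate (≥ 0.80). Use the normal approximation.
Power ≈ 0.84; the study is adequately powered (power ≥ 0.80)

Power calculation (one-sample t-test, normal approximation):
z_β = d · √n - z_{α/2}
z_β = 0.26 · √102 - 1.645
z_β = 0.26 · 10.100 - 1.645
z_β = 0.981

Power = Φ(z_β) = Φ(0.981) ≈ 0.837

Effect size d = 0.26 is small by Cohen's convention (0.2/0.5/0.8).

Threshold: power ≥ 0.80 is conventionally adequate.
Power ≈ 0.84 → the study is adequately powered (power ≥ 0.80).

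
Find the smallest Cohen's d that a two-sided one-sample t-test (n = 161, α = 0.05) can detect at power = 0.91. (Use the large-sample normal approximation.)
d ≈ 0.26

Minimum detectable effect (one-sample t-test, normal approximation):
d = (z_{α/2} + z_β) / √n
d = (1.960 + 1.341) / √161
d = 3.301 / 12.689
d ≈ 0.26

By Cohen's convention (0.2 small / 0.5 medium / 0.8 large): small effect.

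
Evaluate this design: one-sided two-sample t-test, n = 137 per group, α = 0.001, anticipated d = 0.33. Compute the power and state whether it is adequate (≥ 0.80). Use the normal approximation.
Power ≈ 0.36; the study is underpowered (power < 0.80)

Power calculation (two-sample t-test, normal approximation):
z_β = d · √(n/2) - z_α
z_β = 0.33 · √(137/2) - 3.090
z_β = 0.33 · 8.276 - 3.090
z_β = -0.359

Power = Φ(z_β) = Φ(-0.359) ≈ 0.360

Effect size d = 0.33 is small by Cohen's convention (0.2/0.5/0.8).

Threshold: power ≥ 0.80 is conventionally adequate.
Power ≈ 0.36 → the study is underpowered (power < 0.80).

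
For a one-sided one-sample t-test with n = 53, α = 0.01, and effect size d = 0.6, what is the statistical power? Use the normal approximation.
Power ≈ 0.98

Power calculation (one-sample t-test, normal approximation):
z_β = d · √n - z_α
z_β = 0.6 · √53 - 2.326
z_β = 0.6 · 7.280 - 2.326
z_β = 2.042

Power = Φ(z_β) = Φ(2.042) ≈ 0.979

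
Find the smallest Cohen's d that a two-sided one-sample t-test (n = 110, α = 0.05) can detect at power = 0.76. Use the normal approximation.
d ≈ 0.25

Minimum detectable effect (one-sample t-test, normal approximation):
d = (z_{α/2} + z_β) / √n
d = (1.960 + 0.706) / √110
d = 2.666 / 10.488
d ≈ 0.25

By Cohen's convention (0.2 small / 0.5 medium / 0.8 large): small effect.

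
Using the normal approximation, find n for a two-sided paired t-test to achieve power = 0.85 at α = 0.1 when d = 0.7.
n = 15 pairs

Sample size formula (paired t-test, normal approximation):
n = ((z_{α/2} + z_β) / d)²

z_{α/2} = 1.645 (for α = 0.1, two-sided)
z_β = 1.036 (for power = 0.85)
d = 0.7

n = ((1.645 + 1.036) / 0.7)²
n = (3.830)²
n ≈ 14.67
Round up to the next whole number: n = 15 pairs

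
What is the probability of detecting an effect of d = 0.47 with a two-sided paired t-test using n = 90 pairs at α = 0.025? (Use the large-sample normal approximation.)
Power ≈ 0.99

Power calculation (paired t-test, normal approximation):
z_β = d · √n - z_{α/2}
z_β = 0.47 · √90 - 2.241
z_β = 0.47 · 9.487 - 2.241
z_β = 2.217

Power = Φ(z_β) = Φ(2.217) ≈ 0.987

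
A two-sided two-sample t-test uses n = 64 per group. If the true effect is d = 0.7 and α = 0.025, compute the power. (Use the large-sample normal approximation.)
Power ≈ 0.96

Power calculation (two-sample t-test, normal approximation):
z_β = d · √(n/2) - z_{α/2}
z_β = 0.7 · √(64/2) - 2.241
z_β = 0.7 · 5.657 - 2.241
z_β = 1.718

Power = Φ(z_β) = Φ(1.718) ≈ 0.957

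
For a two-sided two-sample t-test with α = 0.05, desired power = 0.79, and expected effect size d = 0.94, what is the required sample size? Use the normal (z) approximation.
n = 18 per group

Sample size formula (two-sample t-test, normal approximation):
n = 2 · ((z_{α/2} + z_β) / d)²

z_{α/2} = 1.960 (for α = 0.05, two-sided)
z_β = 0.806 (for power = 0.79)
d = 0.94

n = 2 · ((1.960 + 0.806) / 0.94)²
n = 2 · (2.943)²
n ≈ 17.32
Round up to the next whole number: n = 18 per group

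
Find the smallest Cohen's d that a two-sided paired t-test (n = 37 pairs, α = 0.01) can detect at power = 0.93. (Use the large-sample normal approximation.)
d ≈ 0.67

Minimum detectable effect (paired t-test, normal approximation):
d = (z_{α/2} + z_β) / √n
d = (2.576 + 1.476) / √37
d = 4.052 / 6.083
d ≈ 0.67

By Cohen's convention (0.2 small / 0.5 medium / 0.8 large): medium effect.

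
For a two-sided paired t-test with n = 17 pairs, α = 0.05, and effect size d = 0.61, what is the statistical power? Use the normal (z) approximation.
Power ≈ 0.71

Power calculation (paired t-test, normal approximation):
z_β = d · √n - z_{α/2}
z_β = 0.61 · √17 - 1.960
z_β = 0.61 · 4.123 - 1.960
z_β = 0.555

Power = Φ(z_β) = Φ(0.555) ≈ 0.711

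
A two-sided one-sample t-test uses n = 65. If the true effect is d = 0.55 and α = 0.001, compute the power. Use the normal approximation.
Power ≈ 0.87

Power calculation (one-sample t-test, normal approximation):
z_β = d · √n - z_{α/2}
z_β = 0.55 · √65 - 3.291
z_β = 0.55 · 8.062 - 3.291
z_β = 1.144

Power = Φ(z_β) = Φ(1.144) ≈ 0.874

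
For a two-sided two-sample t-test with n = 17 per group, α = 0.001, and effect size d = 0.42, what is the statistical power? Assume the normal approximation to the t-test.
Power ≈ 0.02

Power calculation (two-sample t-test, normal approximation):
z_β = d · √(n/2) - z_{α/2}
z_β = 0.42 · √(17/2) - 3.291
z_β = 0.42 · 2.915 - 3.291
z_β = -2.066

Power = Φ(z_β) = Φ(-2.066) ≈ 0.019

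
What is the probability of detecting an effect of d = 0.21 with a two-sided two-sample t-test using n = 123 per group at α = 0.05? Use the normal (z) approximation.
Power ≈ 0.38

Power calculation (two-sample t-test, normal approximation):
z_β = d · √(n/2) - z_{α/2}
z_β = 0.21 · √(123/2) - 1.960
z_β = 0.21 · 7.842 - 1.960
z_β = -0.313

Power = Φ(z_β) = Φ(-0.313) ≈ 0.377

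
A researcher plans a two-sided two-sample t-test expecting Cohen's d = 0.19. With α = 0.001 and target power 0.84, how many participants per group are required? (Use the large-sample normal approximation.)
n = 1018 per group

Sample size formula (two-sample t-test, normal approximation):
n = 2 · ((z_{α/2} + z_β) / d)²

z_{α/2} = 3.291 (for α = 0.001, two-sided)
z_β = 0.994 (for power = 0.84)
d = 0.19

n = 2 · ((3.291 + 0.994) / 0.19)²
n = 2 · (22.553)²
n ≈ 1017.28
Round up to the next whole number: n = 1018 per group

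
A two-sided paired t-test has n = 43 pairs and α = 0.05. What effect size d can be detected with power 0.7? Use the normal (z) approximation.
d ≈ 0.38

Minimum detectable effect (paired t-test, normal approximation):
d = (z_{α/2} + z_β) / √n
d = (1.960 + 0.524) / √43
d = 2.484 / 6.557
d ≈ 0.38

By Cohen's convention (0.2 small / 0.5 medium / 0.8 large): small effect.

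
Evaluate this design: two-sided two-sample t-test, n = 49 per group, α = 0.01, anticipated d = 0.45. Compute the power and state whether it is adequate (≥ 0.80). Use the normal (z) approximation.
Power ≈ 0.36; the study is underpowered (power < 0.80)

Power calculation (two-sample t-test, normal approximation):
z_β = d · √(n/2) - z_{α/2}
z_β = 0.45 · √(49/2) - 2.576
z_β = 0.45 · 4.950 - 2.576
z_β = -0.348

Power = Φ(z_β) = Φ(-0.348) ≈ 0.364

Effect size d = 0.45 is small by Cohen's convention (0.2/0.5/0.8).

Threshold: power ≥ 0.80 is conventionally adequate.
Power ≈ 0.36 → the study is underpowered (power < 0.80).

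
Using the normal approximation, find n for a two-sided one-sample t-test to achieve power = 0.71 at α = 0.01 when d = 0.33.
n = 90

Sample size formula (one-sample t-test, normal approximation):
n = ((z_{α/2} + z_β) / d)²

z_{α/2} = 2.576 (for α = 0.01, two-sided)
z_β = 0.553 (for power = 0.71)
d = 0.33

n = ((2.576 + 0.553) / 0.33)²
n = (9.482)²
n ≈ 89.91
Round up to the next whole number: n = 90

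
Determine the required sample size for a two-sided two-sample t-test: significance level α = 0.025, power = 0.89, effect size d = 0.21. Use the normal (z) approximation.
n = 546 per group

Sample size formula (two-sample t-test, normal approximation):
n = 2 · ((z_{α/2} + z_β) / d)²

z_{α/2} = 2.241 (for α = 0.025, two-sided)
z_β = 1.227 (for power = 0.89)
d = 0.21

n = 2 · ((2.241 + 1.227) / 0.21)²
n = 2 · (16.514)²
n ≈ 545.42
Round up to the next whole number: n = 546 per group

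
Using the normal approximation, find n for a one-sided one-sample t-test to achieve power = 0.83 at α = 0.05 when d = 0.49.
n = 29

Sample size formula (one-sample t-test, normal approximation):
n = ((z_α + z_β) / d)²

z_α = 1.645 (for α = 0.05, one-sided)
z_β = 0.954 (for power = 0.83)
d = 0.49

n = ((1.645 + 0.954) / 0.49)²
n = (5.304)²
n ≈ 28.13
Round up to the next whole number: n = 29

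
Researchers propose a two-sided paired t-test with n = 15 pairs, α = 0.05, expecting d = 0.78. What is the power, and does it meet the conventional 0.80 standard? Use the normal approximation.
Power ≈ 0.86; the study is adequately powered (power ≥ 0.80)

Power calculation (paired t-test, normal approximation):
z_β = d · √n - z_{α/2}
z_β = 0.78 · √15 - 1.960
z_β = 0.78 · 3.873 - 1.960
z_β = 1.061

Power = Φ(z_β) = Φ(1.061) ≈ 0.856

Effect size d = 0.78 is medium by Cohen's convention (0.2/0.5/0.8).

Threshold: power ≥ 0.80 is conventionally adequate.
Power ≈ 0.86 → the study is adequately powered (power ≥ 0.80).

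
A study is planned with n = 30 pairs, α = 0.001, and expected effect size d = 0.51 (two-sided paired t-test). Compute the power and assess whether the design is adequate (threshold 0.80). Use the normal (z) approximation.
Power ≈ 0.31; the study is underpowered (power < 0.80)

Power calculation (paired t-test, normal approximation):
z_β = d · √n - z_{α/2}
z_β = 0.51 · √30 - 3.291
z_β = 0.51 · 5.477 - 3.291
z_β = -0.497

Power = Φ(z_β) = Φ(-0.497) ≈ 0.310

Effect size d = 0.51 is medium by Cohen's convention (0.2/0.5/0.8).

Threshold: power ≥ 0.80 is conventionally adequate.
Power ≈ 0.31 → the study is underpowered (power < 0.80).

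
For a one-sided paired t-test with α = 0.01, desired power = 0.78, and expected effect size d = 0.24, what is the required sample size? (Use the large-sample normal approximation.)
n = 167 pairs

Sample size formula (paired t-test, normal approximation):
n = ((z_α + z_β) / d)²

z_α = 2.326 (for α = 0.01, one-sided)
z_β = 0.772 (for power = 0.78)
d = 0.24

n = ((2.326 + 0.772) / 0.24)²
n = (12.908)²
n ≈ 166.62
Round up to the next whole number: n = 167 pairs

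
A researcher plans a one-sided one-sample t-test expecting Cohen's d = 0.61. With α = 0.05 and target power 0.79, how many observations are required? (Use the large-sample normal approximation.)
n = 17

Sample size formula (one-sample t-test, normal approximation):
n = ((z_α + z_β) / d)²

z_α = 1.645 (for α = 0.05, one-sided)
z_β = 0.806 (for power = 0.79)
d = 0.61

n = ((1.645 + 0.806) / 0.61)²
n = (4.018)²
n ≈ 16.14
Round up to the next whole number: n = 17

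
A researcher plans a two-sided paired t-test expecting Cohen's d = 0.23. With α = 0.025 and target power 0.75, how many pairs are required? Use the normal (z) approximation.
n = 161 pairs

Sample size formula (paired t-test, normal approximation):
n = ((z_{α/2} + z_β) / d)²

z_{α/2} = 2.241 (for α = 0.025, two-sided)
z_β = 0.674 (for power = 0.75)
d = 0.23

n = ((2.241 + 0.674) / 0.23)²
n = (12.674)²
n ≈ 160.63
Round up to the next whole number: n = 161 pairs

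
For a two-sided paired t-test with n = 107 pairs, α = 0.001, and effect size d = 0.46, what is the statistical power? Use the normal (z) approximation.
Power ≈ 0.93

Power calculation (paired t-test, normal approximation):
z_β = d · √n - z_{α/2}
z_β = 0.46 · √107 - 3.291
z_β = 0.46 · 10.344 - 3.291
z_β = 1.468

Power = Φ(z_β) = Φ(1.468) ≈ 0.929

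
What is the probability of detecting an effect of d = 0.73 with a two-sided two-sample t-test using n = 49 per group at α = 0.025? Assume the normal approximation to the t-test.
Power ≈ 0.91

Power calculation (two-sample t-test, normal approximation):
z_β = d · √(n/2) - z_{α/2}
z_β = 0.73 · √(49/2) - 2.241
z_β = 0.73 · 4.950 - 2.241
z_β = 1.372

Power = Φ(z_β) = Φ(1.372) ≈ 0.915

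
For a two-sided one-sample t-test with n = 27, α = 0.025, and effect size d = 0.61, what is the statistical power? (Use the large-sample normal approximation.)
Power ≈ 0.82

Power calculation (one-sample t-test, normal approximation):
z_β = d · √n - z_{α/2}
z_β = 0.61 · √27 - 2.241
z_β = 0.61 · 5.196 - 2.241
z_β = 0.928

Power = Φ(z_β) = Φ(0.928) ≈ 0.823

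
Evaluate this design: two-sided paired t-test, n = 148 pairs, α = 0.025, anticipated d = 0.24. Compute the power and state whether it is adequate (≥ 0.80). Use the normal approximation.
Power ≈ 0.75; the study is underpowered (power < 0.80)

Power calculation (paired t-test, normal approximation):
z_β = d · √n - z_{α/2}
z_β = 0.24 · √148 - 2.241
z_β = 0.24 · 12.166 - 2.241
z_β = 0.678

Power = Φ(z_β) = Φ(0.678) ≈ 0.751

Effect size d = 0.24 is small by Cohen's convention (0.2/0.5/0.8).

Threshold: power ≥ 0.80 is conventionally adequate.
Power ≈ 0.75 → the study is underpowered (power < 0.80).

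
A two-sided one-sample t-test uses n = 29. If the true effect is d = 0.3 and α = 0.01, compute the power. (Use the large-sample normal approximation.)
Power ≈ 0.17

Power calculation (one-sample t-test, normal approximation):
z_β = d · √n - z_{α/2}
z_β = 0.3 · √29 - 2.576
z_β = 0.3 · 5.385 - 2.576
z_β = -0.960

Power = Φ(z_β) = Φ(-0.960) ≈ 0.168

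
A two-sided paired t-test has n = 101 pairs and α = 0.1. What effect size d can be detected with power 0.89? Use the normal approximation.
d ≈ 0.29

Minimum detectable effect (paired t-test, normal approximation):
d = (z_{α/2} + z_β) / √n
d = (1.645 + 1.227) / √101
d = 2.871 / 10.050
d ≈ 0.29

By Cohen's convention (0.2 small / 0.5 medium / 0.8 large): small effect.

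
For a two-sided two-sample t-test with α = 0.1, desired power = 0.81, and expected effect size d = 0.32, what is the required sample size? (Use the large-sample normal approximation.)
n = 125 per group

Sample size formula (two-sample t-test, normal approximation):
n = 2 · ((z_{α/2} + z_β) / d)²

z_{α/2} = 1.645 (for α = 0.1, two-sided)
z_β = 0.878 (for power = 0.81)
d = 0.32

n = 2 · ((1.645 + 0.878) / 0.32)²
n = 2 · (7.884)²
n ≈ 124.31
Round up to the next whole number: n = 125 per group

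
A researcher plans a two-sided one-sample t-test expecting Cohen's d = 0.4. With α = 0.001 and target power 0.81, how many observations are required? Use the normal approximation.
n = 109

Sample size formula (one-sample t-test, normal approximation):
n = ((z_{α/2} + z_β) / d)²

z_{α/2} = 3.291 (for α = 0.001, two-sided)
z_β = 0.878 (for power = 0.81)
d = 0.4

n = ((3.291 + 0.878) / 0.4)²
n = (10.423)²
n ≈ 108.64
Round up to the next whole number: n = 109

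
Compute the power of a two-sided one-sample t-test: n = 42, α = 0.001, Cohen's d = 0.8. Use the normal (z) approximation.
Power ≈ 0.97

Power calculation (one-sample t-test, normal approximation):
z_β = d · √n - z_{α/2}
z_β = 0.8 · √42 - 3.291
z_β = 0.8 · 6.481 - 3.291
z_β = 1.894

Power = Φ(z_β) = Φ(1.894) ≈ 0.971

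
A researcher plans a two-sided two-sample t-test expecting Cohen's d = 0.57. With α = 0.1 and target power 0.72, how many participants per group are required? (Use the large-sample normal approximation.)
n = 31 per group

Sample size formula (two-sample t-test, normal approximation):
n = 2 · ((z_{α/2} + z_β) / d)²

z_{α/2} = 1.645 (for α = 0.1, two-sided)
z_β = 0.583 (for power = 0.72)
d = 0.57

n = 2 · ((1.645 + 0.583) / 0.57)²
n = 2 · (3.909)²
n ≈ 30.56
Round up to the next whole number: n = 31 per group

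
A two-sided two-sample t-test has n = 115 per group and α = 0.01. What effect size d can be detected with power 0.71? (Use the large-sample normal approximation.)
d ≈ 0.41

Minimum detectable effect (two-sample t-test, normal approximation):
d = (z_{α/2} + z_β) / √(n/2)
d = (2.576 + 0.553) / √(115/2)
d = 3.129 / 7.583
d ≈ 0.41

By Cohen's convention (0.2 small / 0.5 medium / 0.8 large): small effect.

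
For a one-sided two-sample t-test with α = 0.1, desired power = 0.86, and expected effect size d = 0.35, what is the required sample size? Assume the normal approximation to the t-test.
n = 92 per group

Sample size formula (two-sample t-test, normal approximation):
n = 2 · ((z_α + z_β) / d)²

z_α = 1.282 (for α = 0.1, one-sided)
z_β = 1.080 (for power = 0.86)
d = 0.35

n = 2 · ((1.282 + 1.080) / 0.35)²
n = 2 · (6.749)²
n ≈ 91.10
Round up to the next whole number: n = 92 per group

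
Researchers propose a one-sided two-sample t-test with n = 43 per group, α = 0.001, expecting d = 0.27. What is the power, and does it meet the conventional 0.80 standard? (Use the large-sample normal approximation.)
Power ≈ 0.03; the study is underpowered (power < 0.80)

Power calculation (two-sample t-test, normal approximation):
z_β = d · √(n/2) - z_α
z_β = 0.27 · √(43/2) - 3.090
z_β = 0.27 · 4.637 - 3.090
z_β = -1.838

Power = Φ(z_β) = Φ(-1.838) ≈ 0.033

Effect size d = 0.27 is small by Cohen's convention (0.2/0.5/0.8).

Threshold: power ≥ 0.80 is conventionally adequate.
Power ≈ 0.03 → the study is underpowered (power < 0.80).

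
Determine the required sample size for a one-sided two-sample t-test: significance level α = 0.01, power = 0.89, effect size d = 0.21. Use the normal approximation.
n = 573 per group

Sample size formula (two-sample t-test, normal approximation):
n = 2 · ((z_α + z_β) / d)²

z_α = 2.326 (for α = 0.01, one-sided)
z_β = 1.227 (for power = 0.89)
d = 0.21

n = 2 · ((2.326 + 1.227) / 0.21)²
n = 2 · (16.919)²
n ≈ 572.51
Round up to the next whole number: n = 573 per group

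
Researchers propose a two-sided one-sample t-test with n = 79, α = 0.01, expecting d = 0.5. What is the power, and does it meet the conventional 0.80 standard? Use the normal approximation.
Power ≈ 0.97; the study is adequately powered (power ≥ 0.80)

Power calculation (one-sample t-test, normal approximation):
z_β = d · √n - z_{α/2}
z_β = 0.5 · √79 - 2.576
z_β = 0.5 · 8.888 - 2.576
z_β = 1.868

Power = Φ(z_β) = Φ(1.868) ≈ 0.969

Effect size d = 0.5 is medium by Cohen's convention (0.2/0.5/0.8).

Threshold: power ≥ 0.80 is conventionally adequate.
Power ≈ 0.97 → the study is adequately powered (power ≥ 0.80).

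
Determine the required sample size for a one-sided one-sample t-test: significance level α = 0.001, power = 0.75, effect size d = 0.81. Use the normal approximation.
n = 22

Sample size formula (one-sample t-test, normal approximation):
n = ((z_α + z_β) / d)²

z_α = 3.090 (for α = 0.001, one-sided)
z_β = 0.674 (for power = 0.75)
d = 0.81

n = ((3.090 + 0.674) / 0.81)²
n = (4.647)²
n ≈ 21.59
Round up to the next whole number: n = 22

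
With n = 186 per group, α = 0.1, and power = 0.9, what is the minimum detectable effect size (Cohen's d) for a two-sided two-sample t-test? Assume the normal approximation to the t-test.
d ≈ 0.30

Minimum detectable effect (two-sample t-test, normal approximation):
d = (z_{α/2} + z_β) / √(n/2)
d = (1.645 + 1.282) / √(186/2)
d = 2.926 / 9.644
d ≈ 0.30

By Cohen's convention (0.2 small / 0.5 medium / 0.8 large): small effect.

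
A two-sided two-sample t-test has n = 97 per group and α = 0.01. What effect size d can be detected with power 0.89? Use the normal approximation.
d ≈ 0.55

Minimum detectable effect (two-sample t-test, normal approximation):
d = (z_{α/2} + z_β) / √(n/2)
d = (2.576 + 1.227) / √(97/2)
d = 3.802 / 6.964
d ≈ 0.55

By Cohen's convention (0.2 small / 0.5 medium / 0.8 large): medium effect.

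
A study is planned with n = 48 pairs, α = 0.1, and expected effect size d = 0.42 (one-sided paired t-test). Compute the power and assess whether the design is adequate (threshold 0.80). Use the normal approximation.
Power ≈ 0.95; the study is adequately powered (power ≥ 0.80)

Power calculation (paired t-test, normal approximation):
z_β = d · √n - z_α
z_β = 0.42 · √48 - 1.282
z_β = 0.42 · 6.928 - 1.282
z_β = 1.628

Power = Φ(z_β) = Φ(1.628) ≈ 0.948

Effect size d = 0.42 is small by Cohen's convention (0.2/0.5/0.8).

Threshold: power ≥ 0.80 is conventionally adequate.
Power ≈ 0.95 → the study is adequately powered (power ≥ 0.80).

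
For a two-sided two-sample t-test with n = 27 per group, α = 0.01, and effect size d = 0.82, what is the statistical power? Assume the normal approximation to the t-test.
Power ≈ 0.67

Power calculation (two-sample t-test, normal approximation):
z_β = d · √(n/2) - z_{α/2}
z_β = 0.82 · √(27/2) - 2.576
z_β = 0.82 · 3.674 - 2.576
z_β = 0.437

Power = Φ(z_β) = Φ(0.437) ≈ 0.669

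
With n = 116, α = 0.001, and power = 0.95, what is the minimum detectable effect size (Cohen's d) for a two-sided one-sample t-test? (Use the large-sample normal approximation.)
d ≈ 0.46

Minimum detectable effect (one-sample t-test, normal approximation):
d = (z_{α/2} + z_β) / √n
d = (3.291 + 1.645) / √116
d = 4.935 / 10.770
d ≈ 0.46

By Cohen's convention (0.2 small / 0.5 medium / 0.8 large): small effect.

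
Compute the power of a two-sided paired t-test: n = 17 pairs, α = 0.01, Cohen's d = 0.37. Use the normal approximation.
Power ≈ 0.15

Power calculation (paired t-test, normal approximation):
z_β = d · √n - z_{α/2}
z_β = 0.37 · √17 - 2.576
z_β = 0.37 · 4.123 - 2.576
z_β = -1.050

Power = Φ(z_β) = Φ(-1.050) ≈ 0.147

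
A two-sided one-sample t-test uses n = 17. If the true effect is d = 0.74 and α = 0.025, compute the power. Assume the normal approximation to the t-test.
Power ≈ 0.79

Power calculation (one-sample t-test, normal approximation):
z_β = d · √n - z_{α/2}
z_β = 0.74 · √17 - 2.241
z_β = 0.74 · 4.123 - 2.241
z_β = 0.810

Power = Φ(z_β) = Φ(0.810) ≈ 0.791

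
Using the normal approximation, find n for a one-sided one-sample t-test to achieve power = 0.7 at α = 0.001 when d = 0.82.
n = 20

Sample size formula (one-sample t-test, normal approximation):
n = ((z_α + z_β) / d)²

z_α = 3.090 (for α = 0.001, one-sided)
z_β = 0.524 (for power = 0.7)
d = 0.82

n = ((3.090 + 0.524) / 0.82)²
n = (4.407)²
n ≈ 19.42
Round up to the next whole number: n = 20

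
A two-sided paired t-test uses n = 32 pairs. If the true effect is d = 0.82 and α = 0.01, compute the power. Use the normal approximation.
Power ≈ 0.98

Power calculation (paired t-test, normal approximation):
z_β = d · √n - z_{α/2}
z_β = 0.82 · √32 - 2.576
z_β = 0.82 · 5.657 - 2.576
z_β = 2.063

Power = Φ(z_β) = Φ(2.063) ≈ 0.980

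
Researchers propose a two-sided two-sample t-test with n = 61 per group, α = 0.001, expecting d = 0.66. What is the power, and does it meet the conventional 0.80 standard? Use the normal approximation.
Power ≈ 0.64; the study is underpowered (power < 0.80)

Power calculation (two-sample t-test, normal approximation):
z_β = d · √(n/2) - z_{α/2}
z_β = 0.66 · √(61/2) - 3.291
z_β = 0.66 · 5.523 - 3.291
z_β = 0.354

Power = Φ(z_β) = Φ(0.354) ≈ 0.638

Effect size d = 0.66 is medium by Cohen's convention (0.2/0.5/0.8).

Threshold: power ≥ 0.80 is conventionally adequate.
Power ≈ 0.64 → the study is underpowered (power < 0.80).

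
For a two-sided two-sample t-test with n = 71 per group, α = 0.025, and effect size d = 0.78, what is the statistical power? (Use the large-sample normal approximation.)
Power ≈ 0.99

Power calculation (two-sample t-test, normal approximation):
z_β = d · √(n/2) - z_{α/2}
z_β = 0.78 · √(71/2) - 2.241
z_β = 0.78 · 5.958 - 2.241
z_β = 2.406

Power = Φ(z_β) = Φ(2.406) ≈ 0.992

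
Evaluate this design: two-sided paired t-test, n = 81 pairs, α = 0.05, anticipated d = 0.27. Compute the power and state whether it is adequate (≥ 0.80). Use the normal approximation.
Power ≈ 0.68; the study is underpowered (power < 0.80)

Power calculation (paired t-test, normal approximation):
z_β = d · √n - z_{α/2}
z_β = 0.27 · √81 - 1.960
z_β = 0.27 · 9.000 - 1.960
z_β = 0.470

Power = Φ(z_β) = Φ(0.470) ≈ 0.681

Effect size d = 0.27 is small by Cohen's convention (0.2/0.5/0.8).

Threshold: power ≥ 0.80 is conventionally adequate.
Power ≈ 0.68 → the study is underpowered (power < 0.80).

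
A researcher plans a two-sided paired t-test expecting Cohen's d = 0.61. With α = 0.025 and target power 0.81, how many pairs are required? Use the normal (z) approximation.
n = 27 pairs

Sample size formula (paired t-test, normal approximation):
n = ((z_{α/2} + z_β) / d)²

z_{α/2} = 2.241 (for α = 0.025, two-sided)
z_β = 0.878 (for power = 0.81)
d = 0.61

n = ((2.241 + 0.878) / 0.61)²
n = (5.113)²
n ≈ 26.14
Round up to the next whole number: n = 27 pairs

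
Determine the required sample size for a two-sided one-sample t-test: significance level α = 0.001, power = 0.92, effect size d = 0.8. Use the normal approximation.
n = 35

Sample size formula (one-sample t-test, normal approximation):
n = ((z_{α/2} + z_β) / d)²

z_{α/2} = 3.291 (for α = 0.001, two-sided)
z_β = 1.405 (for power = 0.92)
d = 0.8

n = ((3.291 + 1.405) / 0.8)²
n = (5.870)²
n ≈ 34.46
Round up to the next whole number: n = 35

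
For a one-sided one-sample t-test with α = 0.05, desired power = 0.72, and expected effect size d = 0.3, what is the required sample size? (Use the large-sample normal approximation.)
n = 56

Sample size formula (one-sample t-test, normal approximation):
n = ((z_α + z_β) / d)²

z_α = 1.645 (for α = 0.05, one-sided)
z_β = 0.583 (for power = 0.72)
d = 0.3

n = ((1.645 + 0.583) / 0.3)²
n = (7.427)²
n ≈ 55.16
Round up to the next whole number: n = 56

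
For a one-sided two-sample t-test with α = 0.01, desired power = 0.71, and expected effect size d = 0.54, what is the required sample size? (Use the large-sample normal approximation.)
n = 57 per group

Sample size formula (two-sample t-test, normal approximation):
n = 2 · ((z_α + z_β) / d)²

z_α = 2.326 (for α = 0.01, one-sided)
z_β = 0.553 (for power = 0.71)
d = 0.54

n = 2 · ((2.326 + 0.553) / 0.54)²
n = 2 · (5.331)²
n ≈ 56.84
Round up to the next whole number: n = 57 per group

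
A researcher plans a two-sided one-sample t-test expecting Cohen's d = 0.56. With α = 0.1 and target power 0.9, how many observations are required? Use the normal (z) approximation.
n = 28

Sample size formula (one-sample t-test, normal approximation):
n = ((z_{α/2} + z_β) / d)²

z_{α/2} = 1.645 (for α = 0.1, two-sided)
z_β = 1.282 (for power = 0.9)
d = 0.56

n = ((1.645 + 1.282) / 0.56)²
n = (5.227)²
n ≈ 27.32
Round up to the next whole number: n = 28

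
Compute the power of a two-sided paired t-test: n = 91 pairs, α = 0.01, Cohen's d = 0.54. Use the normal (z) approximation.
Power ≈ 0.99

Power calculation (paired t-test, normal approximation):
z_β = d · √n - z_{α/2}
z_β = 0.54 · √91 - 2.576
z_β = 0.54 · 9.539 - 2.576
z_β = 2.575

Power = Φ(z_β) = Φ(2.575) ≈ 0.995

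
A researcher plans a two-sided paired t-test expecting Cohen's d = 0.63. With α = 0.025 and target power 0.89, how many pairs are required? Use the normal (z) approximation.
n = 31 pairs

Sample size formula (paired t-test, normal approximation):
n = ((z_{α/2} + z_β) / d)²

z_{α/2} = 2.241 (for α = 0.025, two-sided)
z_β = 1.227 (for power = 0.89)
d = 0.63

n = ((2.241 + 1.227) / 0.63)²
n = (5.505)²
n ≈ 30.31
Round up to the next whole number: n = 31 pairs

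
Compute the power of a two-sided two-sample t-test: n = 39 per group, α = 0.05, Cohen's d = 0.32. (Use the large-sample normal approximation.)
Power ≈ 0.29

Power calculation (two-sample t-test, normal approximation):
z_β = d · √(n/2) - z_{α/2}
z_β = 0.32 · √(39/2) - 1.960
z_β = 0.32 · 4.416 - 1.960
z_β = -0.547

Power = Φ(z_β) = Φ(-0.547) ≈ 0.292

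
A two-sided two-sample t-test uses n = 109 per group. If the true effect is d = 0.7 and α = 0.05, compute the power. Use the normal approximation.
Power ≈ 1.00

Power calculation (two-sample t-test, normal approximation):
z_β = d · √(n/2) - z_{α/2}
z_β = 0.7 · √(109/2) - 1.960
z_β = 0.7 · 7.382 - 1.960
z_β = 3.208

Power = Φ(z_β) = Φ(3.208) ≈ 0.999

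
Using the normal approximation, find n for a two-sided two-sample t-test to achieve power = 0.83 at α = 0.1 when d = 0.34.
n = 117 per group

Sample size formula (two-sample t-test, normal approximation):
n = 2 · ((z_{α/2} + z_β) / d)²

z_{α/2} = 1.645 (for α = 0.1, two-sided)
z_β = 0.954 (for power = 0.83)
d = 0.34

n = 2 · ((1.645 + 0.954) / 0.34)²
n = 2 · (7.644)²
n ≈ 116.86
Round up to the next whole number: n = 117 per group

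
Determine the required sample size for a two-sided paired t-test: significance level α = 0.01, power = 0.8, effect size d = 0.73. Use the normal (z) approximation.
n = 22 pairs

Sample size formula (paired t-test, normal approximation):
n = ((z_{α/2} + z_β) / d)²

z_{α/2} = 2.576 (for α = 0.01, two-sided)
z_β = 0.842 (for power = 0.8)
d = 0.73

n = ((2.576 + 0.842) / 0.73)²
n = (4.682)²
n ≈ 21.92
Round up to the next whole number: n = 22 pairs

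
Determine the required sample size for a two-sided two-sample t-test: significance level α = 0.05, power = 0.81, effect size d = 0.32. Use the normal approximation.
n = 158 per group

Sample size formula (two-sample t-test, normal approximation):
n = 2 · ((z_{α/2} + z_β) / d)²

z_{α/2} = 1.960 (for α = 0.05, two-sided)
z_β = 0.878 (for power = 0.81)
d = 0.32

n = 2 · ((1.960 + 0.878) / 0.32)²
n = 2 · (8.869)²
n ≈ 157.32
Round up to the next whole number: n = 158 per group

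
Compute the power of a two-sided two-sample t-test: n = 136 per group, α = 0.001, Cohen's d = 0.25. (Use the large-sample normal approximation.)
Power ≈ 0.11

Power calculation (two-sample t-test, normal approximation):
z_β = d · √(n/2) - z_{α/2}
z_β = 0.25 · √(136/2) - 3.291
z_β = 0.25 · 8.246 - 3.291
z_β = -1.229

Power = Φ(z_β) = Φ(-1.229) ≈ 0.110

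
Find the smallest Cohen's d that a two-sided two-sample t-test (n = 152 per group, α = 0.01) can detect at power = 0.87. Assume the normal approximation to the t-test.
d ≈ 0.42

Minimum detectable effect (two-sample t-test, normal approximation):
d = (z_{α/2} + z_β) / √(n/2)
d = (2.576 + 1.126) / √(152/2)
d = 3.702 / 8.718
d ≈ 0.42

By Cohen's convention (0.2 small / 0.5 medium / 0.8 large): small effect.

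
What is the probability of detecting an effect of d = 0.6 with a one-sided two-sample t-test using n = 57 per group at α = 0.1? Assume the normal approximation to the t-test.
Power ≈ 0.97

Power calculation (two-sample t-test, normal approximation):
z_β = d · √(n/2) - z_α
z_β = 0.6 · √(57/2) - 1.282
z_β = 0.6 · 5.339 - 1.282
z_β = 1.922

Power = Φ(z_β) = Φ(1.922) ≈ 0.973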